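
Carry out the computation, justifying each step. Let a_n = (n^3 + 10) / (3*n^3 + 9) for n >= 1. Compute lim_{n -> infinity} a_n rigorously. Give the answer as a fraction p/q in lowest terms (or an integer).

Divide numerator and denominator by n^3, the highest power:
numerator / n^3 = 1 + 10/n^3
denominator / n^3 = 3 + 9/n^3
As n -> infinity, all terms of the form c/n^k (k >= 1) tend to 0.
So numerator / n^3 -> 1 and denominator / n^3 -> 3.
Therefore lim a_n = 1/3.

1/3


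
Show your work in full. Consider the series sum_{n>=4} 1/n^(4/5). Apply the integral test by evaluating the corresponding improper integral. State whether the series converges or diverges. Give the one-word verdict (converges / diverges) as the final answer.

Let f(x) = x^(-4/5). Then f is positive, continuous, and decreasing on [4, infinity), so the integral test applies.
Compute the improper integral int_{4}^infinity f(x) dx:
  antiderivative F(x) = 5*x^(1/5).
  As x -> infinity, F(x) -> infinity (since p = 4/5 < 1).
  So the integral diverges. By the integral test, the series diverges.

diverges


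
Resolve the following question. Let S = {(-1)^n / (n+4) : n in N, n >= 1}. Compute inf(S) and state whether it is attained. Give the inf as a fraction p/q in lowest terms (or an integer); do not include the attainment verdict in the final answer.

Analysis:
- Values: -1/5, 1/6, -1/7, 1/8, -1/9, ...
- Positive terms (even n): 1/(2+4), 1/(4+4), ... decreasing -> max = 1/6 (n=2).
- Negative terms (odd n): -1/(1+4), -1/(3+4), ... increasing -> min = -1/5 (n=1).
- So sup = 1/6 (attained at n=2); inf = -1/5 (attained at n=1).
Conclusion: inf(S) = -1/5, attained in S.

-1/5


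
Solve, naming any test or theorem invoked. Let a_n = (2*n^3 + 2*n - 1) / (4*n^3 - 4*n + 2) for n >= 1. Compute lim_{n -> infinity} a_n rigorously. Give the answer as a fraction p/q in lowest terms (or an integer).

Divide numerator and denominator by n^3, the highest power:
numerator / n^3 = 2 + 2/n^2 - 1/n^3
denominator / n^3 = 4 - 4/n^2 + 2/n^3
As n -> infinity, all terms of the form c/n^k (k >= 1) tend to 0.
So numerator / n^3 -> 2 and denominator / n^3 -> 4.
Therefore lim a_n = 1/2.

1/2


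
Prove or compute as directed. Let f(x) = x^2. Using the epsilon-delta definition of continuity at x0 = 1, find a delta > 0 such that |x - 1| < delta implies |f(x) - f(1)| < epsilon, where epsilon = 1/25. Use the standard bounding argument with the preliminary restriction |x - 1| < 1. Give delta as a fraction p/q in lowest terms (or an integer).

Factor: |x^2 - (1)^2| = |x - 1| * |x + 1|.
Impose |x - 1| < 1 first. Then |x + 1| = |(x - 1) + 2*(1)| <= |x - 1| + 2*|1| < 1 + 2 = 3.
So |x^2 - (1)^2| < delta * 3.
We need delta * 3 <= 1/25, i.e. delta <= 1/25/3 = 1/75.
Since 1/75 < 1, this is tighter than 1; take delta = 1/75.
So delta = 1/75 works.

1/75


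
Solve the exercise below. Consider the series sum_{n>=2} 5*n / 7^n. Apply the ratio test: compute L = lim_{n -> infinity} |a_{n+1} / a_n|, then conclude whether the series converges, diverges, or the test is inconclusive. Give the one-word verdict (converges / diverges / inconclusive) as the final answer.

Let a_n denote the general term. Form the ratio a_{n+1}/a_n and simplify:
a_{n+1}/a_n = (n + 1)/(7*n)
Take the limit as n -> infinity: L = 1/7.
Since L = 1/7 < 1, the ratio test implies the series converges.

converges


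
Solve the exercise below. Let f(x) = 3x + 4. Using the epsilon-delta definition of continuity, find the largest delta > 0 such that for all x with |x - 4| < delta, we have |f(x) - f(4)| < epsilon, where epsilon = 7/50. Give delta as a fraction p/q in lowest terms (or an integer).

We compute f(4) = 3*(4) + 4 = 16.
|f(x) - f(4)| = |3x + 4 - (16)| = |3(x - 4)| = 3|x - 4|.
We need 3|x - 4| < 7/50, i.e. |x - 4| < 7/50 / 3 = 7/150.
So any delta <= 7/150 works. Conversely, if delta > 7/150, then x = 4 + 7/150 satisfies |x - 4| = 7/150 < delta but |f(x) - f(4)| = 3 * 7/150 = 7/50, which is not < 7/50; so no larger delta works.
Hence the largest such delta is 7/150.

7/150


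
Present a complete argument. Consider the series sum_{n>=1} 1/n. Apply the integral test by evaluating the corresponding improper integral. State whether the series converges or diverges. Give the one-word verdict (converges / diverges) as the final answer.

Let f(x) = 1/x. Then f is positive, continuous, and decreasing on [1, infinity), so the integral test applies.
Compute the improper integral int_{1}^infinity f(x) dx:
  antiderivative F(x) = log(x).
  As x -> infinity, log(x) -> infinity.
  So int = infinity - log(1) = infinity. By the integral test, the series diverges.

diverges


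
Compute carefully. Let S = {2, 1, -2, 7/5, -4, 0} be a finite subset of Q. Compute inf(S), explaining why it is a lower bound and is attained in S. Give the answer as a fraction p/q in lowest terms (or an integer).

S is finite, so inf(S) = min(S).
Sorted increasing:
-4, -2, 0, 1, 7/5, 2
The extremum is -4.
For every x in S, x >= -4. And -4 is in S, so it is attained.
Therefore inf(S) = -4.

-4


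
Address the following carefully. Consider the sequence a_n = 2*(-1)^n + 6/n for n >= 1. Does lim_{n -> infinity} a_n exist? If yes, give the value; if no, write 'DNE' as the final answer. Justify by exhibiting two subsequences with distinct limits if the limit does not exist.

Examine the behaviour of a_n along subsequences.
a_{2k} = 2 + 6/(2k) -> 2. a_{2k+1} = -2 + 6/(2k+1) -> -2.
Since these two subsequential limits are 2 and -2, distinct, the full sequence cannot converge (a convergent sequence has all subsequences tending to the same limit). So lim a_n does not exist.

DNE


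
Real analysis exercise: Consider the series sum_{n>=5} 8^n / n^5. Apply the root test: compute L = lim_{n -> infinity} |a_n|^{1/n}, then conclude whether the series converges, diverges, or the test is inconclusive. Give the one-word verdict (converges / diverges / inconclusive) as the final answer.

Let a_n denote the general term. Form |a_n|^(1/n) and simplify:
|a_n|^(1/n) = 8/n^(5/n)
Take the limit as n -> infinity: L = 8.
Since L = 8 > 1, the root test implies divergence.

diverges


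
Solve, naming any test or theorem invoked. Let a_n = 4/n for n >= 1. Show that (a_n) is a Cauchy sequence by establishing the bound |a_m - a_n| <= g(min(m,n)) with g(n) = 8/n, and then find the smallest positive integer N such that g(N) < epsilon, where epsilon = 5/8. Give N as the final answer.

For any m, n >= 1, by the triangle inequality:
|a_m - a_n| = |4/m - 4/n| <= 4*1/m + 4*1/n <= 8/min(m,n).
So g(n) = 8/n bounds the Cauchy difference. Since g(n) -> 0, (a_n) is Cauchy.
Now solve g(N) < 5/8: 8/N < 5/8 <=> N > 8 / (5/8) = 64/5.
The smallest integer strictly greater than 64/5 is N = 13.
Check: g(13) = 8/13 = 8/13 < 5/8; g(12) = 2/3 >= 5/8. So N = 13.

13


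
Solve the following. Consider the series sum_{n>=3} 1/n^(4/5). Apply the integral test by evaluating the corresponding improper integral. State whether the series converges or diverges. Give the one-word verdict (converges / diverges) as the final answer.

Let f(x) = x^(-4/5). Then f is positive, continuous, and decreasing on [3, infinity), so the integral test applies.
Compute the improper integral int_{3}^infinity f(x) dx:
  antiderivative F(x) = 5*x^(1/5).
  As x -> infinity, F(x) -> infinity (since p = 4/5 < 1).
  So the integral diverges. By the integral test, the series diverges.

diverges


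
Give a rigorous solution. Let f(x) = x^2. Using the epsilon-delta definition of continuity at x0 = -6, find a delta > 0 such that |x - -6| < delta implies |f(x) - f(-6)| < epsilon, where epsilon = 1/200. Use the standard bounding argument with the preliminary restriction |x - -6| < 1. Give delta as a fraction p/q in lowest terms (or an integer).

Factor: |x^2 - (-6)^2| = |x - -6| * |x + -6|.
Impose |x - -6| < 1 first. Then |x + -6| = |(x - -6) + 2*(-6)| <= |x - -6| + 2*|-6| < 1 + 12 = 13.
So |x^2 - (-6)^2| < delta * 13.
We need delta * 13 <= 1/200, i.e. delta <= 1/200/13 = 1/2600.
Since 1/2600 < 1, this is tighter than 1; take delta = 1/2600.
So delta = 1/2600 works.

1/2600


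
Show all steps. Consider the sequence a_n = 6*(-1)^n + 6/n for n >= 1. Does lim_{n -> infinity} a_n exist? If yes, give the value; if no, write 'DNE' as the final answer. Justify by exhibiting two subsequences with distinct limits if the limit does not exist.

Examine the behaviour of a_n along subsequences.
a_{2k} = 6 + 6/(2k) -> 6. a_{2k+1} = -6 + 6/(2k+1) -> -6.
Since these two subsequential limits are 6 and -6, distinct, the full sequence cannot converge (a convergent sequence has all subsequences tending to the same limit). So lim a_n does not exist.

DNE


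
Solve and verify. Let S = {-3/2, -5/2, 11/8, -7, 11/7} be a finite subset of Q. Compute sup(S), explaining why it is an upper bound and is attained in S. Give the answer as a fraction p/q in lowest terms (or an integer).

S is finite, so sup(S) = max(S).
Sorted decreasing:
11/7, 11/8, -3/2, -5/2, -7
The extremum is 11/7.
For every x in S, x <= 11/7. And 11/7 is in S, so it is attained.
Therefore sup(S) = 11/7.

11/7


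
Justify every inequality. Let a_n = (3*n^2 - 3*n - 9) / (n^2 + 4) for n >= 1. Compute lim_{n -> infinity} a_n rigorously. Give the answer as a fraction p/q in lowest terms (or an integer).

Divide numerator and denominator by n^2, the highest power:
numerator / n^2 = 3 - 3/n - 9/n^2
denominator / n^2 = 1 + 4/n^2
As n -> infinity, all terms of the form c/n^k (k >= 1) tend to 0.
So numerator / n^2 -> 3 and denominator / n^2 -> 1.
Therefore lim a_n = 3.

3


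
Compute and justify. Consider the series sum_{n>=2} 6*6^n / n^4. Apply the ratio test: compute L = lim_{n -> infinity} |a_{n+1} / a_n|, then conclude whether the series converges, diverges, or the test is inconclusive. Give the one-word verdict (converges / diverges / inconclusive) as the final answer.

Let a_n denote the general term. Form the ratio a_{n+1}/a_n and simplify:
a_{n+1}/a_n = 6*n^4/(n + 1)^4
Take the limit as n -> infinity: L = 6.
Since L = 6 > 1 (or L = infinity), the ratio test implies the series diverges.

diverges


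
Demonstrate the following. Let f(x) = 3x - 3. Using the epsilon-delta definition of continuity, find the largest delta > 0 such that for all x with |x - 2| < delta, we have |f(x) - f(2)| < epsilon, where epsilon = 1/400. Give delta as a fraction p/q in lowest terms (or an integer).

We compute f(2) = 3*(2) - 3 = 3.
|f(x) - f(2)| = |3x - 3 - (3)| = |3(x - 2)| = 3|x - 2|.
We need 3|x - 2| < 1/400, i.e. |x - 2| < 1/400 / 3 = 1/1200.
So any delta <= 1/1200 works. Conversely, if delta > 1/1200, then x = 2 + 1/1200 satisfies |x - 2| = 1/1200 < delta but |f(x) - f(2)| = 3 * 1/1200 = 1/400, which is not < 1/400; so no larger delta works.
Hence the largest such delta is 1/1200.

1/1200


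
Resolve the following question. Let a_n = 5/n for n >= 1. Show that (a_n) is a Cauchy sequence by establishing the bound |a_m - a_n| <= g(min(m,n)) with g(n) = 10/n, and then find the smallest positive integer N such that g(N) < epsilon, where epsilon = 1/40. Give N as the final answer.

For any m, n >= 1, by the triangle inequality:
|a_m - a_n| = |5/m - 5/n| <= 5*1/m + 5*1/n <= 10/min(m,n).
So g(n) = 10/n bounds the Cauchy difference. Since g(n) -> 0, (a_n) is Cauchy.
Now solve g(N) < 1/40: 10/N < 1/40 <=> N > 10 / (1/40) = 400.
The smallest integer strictly greater than 400 is N = 401.
Check: g(401) = 10/401 = 10/401 < 1/40; g(400) = 1/40 >= 1/40. So N = 401.

401


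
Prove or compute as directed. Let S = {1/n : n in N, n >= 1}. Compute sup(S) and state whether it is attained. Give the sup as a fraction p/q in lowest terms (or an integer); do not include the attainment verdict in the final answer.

Analysis:
- Values: 1, 1/2, 1/3, 1/4, ... strictly decreasing.
- The maximum is 1 (n=1); sup = 1 (attained).
- The set is bounded below by 0; 1/n -> 0 so 0 is the greatest lower bound.
- 0 is not in the set, so inf = 0 is not attained.
Conclusion: sup(S) = 1, attained in S.

1


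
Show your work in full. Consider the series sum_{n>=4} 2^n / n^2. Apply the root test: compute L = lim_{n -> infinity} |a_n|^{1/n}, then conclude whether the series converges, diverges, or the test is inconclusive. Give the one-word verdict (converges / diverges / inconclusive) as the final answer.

Let a_n denote the general term. Form |a_n|^(1/n) and simplify:
|a_n|^(1/n) = 2/n^(2/n)
Take the limit as n -> infinity: L = 2.
Since L = 2 > 1, the root test implies divergence.

diverges


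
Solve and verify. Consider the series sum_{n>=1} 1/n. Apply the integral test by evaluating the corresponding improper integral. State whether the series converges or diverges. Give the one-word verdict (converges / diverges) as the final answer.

Let f(x) = 1/x. Then f is positive, continuous, and decreasing on [1, infinity), so the integral test applies.
Compute the improper integral int_{1}^infinity f(x) dx:
  antiderivative F(x) = log(x).
  As x -> infinity, log(x) -> infinity.
  So int = infinity - log(1) = infinity. By the integral test, the series diverges.

diverges


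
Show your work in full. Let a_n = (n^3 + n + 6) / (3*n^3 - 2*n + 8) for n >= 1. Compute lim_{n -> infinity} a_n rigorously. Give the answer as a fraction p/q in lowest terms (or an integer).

Divide numerator and denominator by n^3, the highest power:
numerator / n^3 = 1 + n^(-2) + 6/n^3
denominator / n^3 = 3 - 2/n^2 + 8/n^3
As n -> infinity, all terms of the form c/n^k (k >= 1) tend to 0.
So numerator / n^3 -> 1 and denominator / n^3 -> 3.
Therefore lim a_n = 1/3.

1/3


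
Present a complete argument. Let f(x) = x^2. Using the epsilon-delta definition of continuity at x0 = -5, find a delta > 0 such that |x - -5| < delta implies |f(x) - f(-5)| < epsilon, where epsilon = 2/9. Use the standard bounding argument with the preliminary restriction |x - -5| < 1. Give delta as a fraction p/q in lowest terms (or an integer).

Factor: |x^2 - (-5)^2| = |x - -5| * |x + -5|.
Impose |x - -5| < 1 first. Then |x + -5| = |(x - -5) + 2*(-5)| <= |x - -5| + 2*|-5| < 1 + 10 = 11.
So |x^2 - (-5)^2| < delta * 11.
We need delta * 11 <= 2/9, i.e. delta <= 2/9/11 = 2/99.
Since 2/99 < 1, this is tighter than 1; take delta = 2/99.
So delta = 2/99 works.

2/99


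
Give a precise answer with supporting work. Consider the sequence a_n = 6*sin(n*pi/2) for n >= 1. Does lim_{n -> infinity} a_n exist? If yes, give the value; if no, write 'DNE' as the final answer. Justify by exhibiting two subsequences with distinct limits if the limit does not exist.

Examine the behaviour of a_n along subsequences.
a_{4k+1} = 6*sin(pi/2 + 2k*pi) = 6 -> 6. a_{4k+3} = 6*sin(3pi/2 + 2k*pi) = -6 -> -6.
Since these two subsequential limits are 6 and -6, distinct, the full sequence cannot converge (a convergent sequence has all subsequences tending to the same limit). So lim a_n does not exist.

DNE


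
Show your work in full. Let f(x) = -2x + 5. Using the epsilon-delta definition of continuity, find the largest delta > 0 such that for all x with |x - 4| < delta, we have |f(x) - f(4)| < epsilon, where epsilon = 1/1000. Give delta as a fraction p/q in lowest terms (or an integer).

We compute f(4) = -2*(4) + 5 = -3.
|f(x) - f(4)| = |-2x + 5 - (-3)| = |-2(x - 4)| = 2|x - 4|.
We need 2|x - 4| < 1/1000, i.e. |x - 4| < 1/1000 / 2 = 1/2000.
So any delta <= 1/2000 works. Conversely, if delta > 1/2000, then x = 4 + 1/2000 satisfies |x - 4| = 1/2000 < delta but |f(x) - f(4)| = 2 * 1/2000 = 1/1000, which is not < 1/1000; so no larger delta works.
Hence the largest such delta is 1/2000.

1/2000


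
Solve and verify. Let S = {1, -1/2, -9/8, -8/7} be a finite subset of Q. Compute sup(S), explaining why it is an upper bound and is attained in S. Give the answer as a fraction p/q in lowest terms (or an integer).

S is finite, so sup(S) = max(S).
Sorted decreasing:
1, -1/2, -9/8, -8/7
The extremum is 1.
For every x in S, x <= 1. And 1 is in S, so it is attained.
Therefore sup(S) = 1.

1


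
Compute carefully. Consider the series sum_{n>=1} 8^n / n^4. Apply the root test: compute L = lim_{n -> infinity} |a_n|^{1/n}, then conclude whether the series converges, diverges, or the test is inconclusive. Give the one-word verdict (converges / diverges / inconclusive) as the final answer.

Let a_n denote the general term. Form |a_n|^(1/n) and simplify:
|a_n|^(1/n) = 8/n^(4/n)
Take the limit as n -> infinity: L = 8.
Since L = 8 > 1, the root test implies divergence.

diverges


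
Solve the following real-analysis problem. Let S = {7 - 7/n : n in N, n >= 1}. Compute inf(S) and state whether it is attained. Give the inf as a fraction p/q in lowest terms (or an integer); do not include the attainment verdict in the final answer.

Analysis:
- Values: 0, 7/2, 14/3, 21/4, ... strictly increasing.
- Minimum is 0 (n=1); inf = 0 (attained).
- 7 - 7/n -> 7 from below; sup = 7, not attained.
Conclusion: inf(S) = 0, attained in S.

0


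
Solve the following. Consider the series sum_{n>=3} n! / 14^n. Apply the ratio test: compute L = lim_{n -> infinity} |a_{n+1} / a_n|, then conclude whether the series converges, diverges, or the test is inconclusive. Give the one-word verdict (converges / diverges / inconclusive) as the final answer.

Let a_n denote the general term. Form the ratio a_{n+1}/a_n and simplify:
a_{n+1}/a_n = n/14 + 1/14
Take the limit as n -> infinity: L = infinity.
Since L = infinity > 1 (or L = infinity), the ratio test implies the series diverges.

diverges


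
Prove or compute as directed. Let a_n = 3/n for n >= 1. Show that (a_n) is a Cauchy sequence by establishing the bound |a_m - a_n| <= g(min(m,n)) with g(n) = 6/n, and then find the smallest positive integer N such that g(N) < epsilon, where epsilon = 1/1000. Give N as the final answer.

For any m, n >= 1, by the triangle inequality:
|a_m - a_n| = |3/m - 3/n| <= 3*1/m + 3*1/n <= 6/min(m,n).
So g(n) = 6/n bounds the Cauchy difference. Since g(n) -> 0, (a_n) is Cauchy.
Now solve g(N) < 1/1000: 6/N < 1/1000 <=> N > 6 / (1/1000) = 6000.
The smallest integer strictly greater than 6000 is N = 6001.
Check: g(6001) = 6/6001 = 6/6001 < 1/1000; g(6000) = 1/1000 >= 1/1000. So N = 6001.

6001


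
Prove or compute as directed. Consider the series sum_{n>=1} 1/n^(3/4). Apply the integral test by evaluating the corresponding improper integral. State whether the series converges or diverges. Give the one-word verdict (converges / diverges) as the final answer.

Let f(x) = x^(-3/4). Then f is positive, continuous, and decreasing on [1, infinity), so the integral test applies.
Compute the improper integral int_{1}^infinity f(x) dx:
  antiderivative F(x) = 4*x^(1/4).
  As x -> infinity, F(x) -> infinity (since p = 3/4 < 1).
  So the integral diverges. By the integral test, the series diverges.

diverges


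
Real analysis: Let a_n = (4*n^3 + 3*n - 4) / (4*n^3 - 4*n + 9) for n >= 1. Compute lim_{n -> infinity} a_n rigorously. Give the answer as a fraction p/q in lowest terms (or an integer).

Divide numerator and denominator by n^3, the highest power:
numerator / n^3 = 4 + 3/n^2 - 4/n^3
denominator / n^3 = 4 - 4/n^2 + 9/n^3
As n -> infinity, all terms of the form c/n^k (k >= 1) tend to 0.
So numerator / n^3 -> 4 and denominator / n^3 -> 4.
Therefore lim a_n = 1.

1


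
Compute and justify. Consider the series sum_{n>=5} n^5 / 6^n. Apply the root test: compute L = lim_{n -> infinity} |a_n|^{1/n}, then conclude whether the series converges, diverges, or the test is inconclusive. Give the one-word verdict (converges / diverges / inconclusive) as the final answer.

Let a_n denote the general term. Form |a_n|^(1/n) and simplify:
|a_n|^(1/n) = n^(5/n)/6
Take the limit as n -> infinity: L = 1/6.
Since L = 1/6 < 1, the root test implies convergence.

converges


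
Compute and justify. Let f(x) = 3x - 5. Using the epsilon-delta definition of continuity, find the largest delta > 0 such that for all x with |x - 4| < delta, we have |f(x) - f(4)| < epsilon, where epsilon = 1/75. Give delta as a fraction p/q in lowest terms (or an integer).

We compute f(4) = 3*(4) - 5 = 7.
|f(x) - f(4)| = |3x - 5 - (7)| = |3(x - 4)| = 3|x - 4|.
We need 3|x - 4| < 1/75, i.e. |x - 4| < 1/75 / 3 = 1/225.
So any delta <= 1/225 works. Conversely, if delta > 1/225, then x = 4 + 1/225 satisfies |x - 4| = 1/225 < delta but |f(x) - f(4)| = 3 * 1/225 = 1/75, which is not < 1/75; so no larger delta works.
Hence the largest such delta is 1/225.

1/225


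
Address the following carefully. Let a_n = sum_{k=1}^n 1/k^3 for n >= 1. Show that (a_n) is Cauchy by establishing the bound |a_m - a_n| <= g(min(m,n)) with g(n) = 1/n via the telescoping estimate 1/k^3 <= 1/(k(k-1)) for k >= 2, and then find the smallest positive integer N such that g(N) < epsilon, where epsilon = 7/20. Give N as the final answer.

For m > n >= 1: |a_m - a_n| = sum_{k=n+1}^m 1/k^3.
Use 1/k^3 <= 1/(k(k-1)) = 1/(k-1) - 1/k for k >= 2 (which holds since k^3 >= k^2 >= k(k-1) for k >= 2):
sum_{k=n+1}^m 1/k^3 <= sum_{k=n+1}^m (1/(k-1) - 1/k) = 1/n - 1/m <= 1/n.
By symmetry the same bound holds with n,m swapped, so |a_m - a_n| <= 1/min(m,n) = g(min(m,n)). Since g(n) -> 0, (a_n) is Cauchy.
Now solve g(N) < 7/20: 1/N < 7/20 <=> N > 1/(7/20) = 20/7.
The smallest integer strictly greater than 20/7 is N = 3.
Check: g(3) = 1/3 < 7/20; g(2) = 1/2 >= 7/20. So N = 3.

3


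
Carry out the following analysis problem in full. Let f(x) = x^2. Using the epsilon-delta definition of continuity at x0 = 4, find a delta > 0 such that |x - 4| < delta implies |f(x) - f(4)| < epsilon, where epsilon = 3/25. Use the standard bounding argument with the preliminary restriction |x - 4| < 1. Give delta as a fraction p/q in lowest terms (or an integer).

Factor: |x^2 - (4)^2| = |x - 4| * |x + 4|.
Impose |x - 4| < 1 first. Then |x + 4| = |(x - 4) + 2*(4)| <= |x - 4| + 2*|4| < 1 + 8 = 9.
So |x^2 - (4)^2| < delta * 9.
We need delta * 9 <= 3/25, i.e. delta <= 3/25/9 = 1/75.
Since 1/75 < 1, this is tighter than 1; take delta = 1/75.
So delta = 1/75 works.

1/75


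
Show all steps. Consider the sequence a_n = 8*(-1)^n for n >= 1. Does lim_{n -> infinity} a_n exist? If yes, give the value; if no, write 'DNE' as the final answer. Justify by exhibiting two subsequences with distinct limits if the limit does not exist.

Examine the behaviour of a_n along subsequences.
Even-n subsequence a_{2k} = 8 -> 8. Odd-n subsequence a_{2k+1} = -8 -> -8.
Since these two subsequential limits are 8 and -8, distinct, the full sequence cannot converge (a convergent sequence has all subsequences tending to the same limit). So lim a_n does not exist.

DNE


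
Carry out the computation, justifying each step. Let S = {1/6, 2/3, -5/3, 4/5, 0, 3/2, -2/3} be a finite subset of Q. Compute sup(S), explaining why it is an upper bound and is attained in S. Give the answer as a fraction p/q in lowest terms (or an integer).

S is finite, so sup(S) = max(S).
Sorted decreasing:
3/2, 4/5, 2/3, 1/6, 0, -2/3, -5/3
The extremum is 3/2.
For every x in S, x <= 3/2. And 3/2 is in S, so it is attained.
Therefore sup(S) = 3/2.

3/2


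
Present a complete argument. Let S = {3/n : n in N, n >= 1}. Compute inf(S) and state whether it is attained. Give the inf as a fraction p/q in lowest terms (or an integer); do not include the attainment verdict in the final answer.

Analysis:
- Values: 3, 3/2, 1, 3/4, ... strictly decreasing.
- The maximum is 3 (n=1); sup = 3 (attained).
- The set is bounded below by 0; 3/n -> 0 so 0 is the greatest lower bound.
- 0 is not in the set, so inf = 0 is not attained.
Conclusion: inf(S) = 0, not attained in S.

0


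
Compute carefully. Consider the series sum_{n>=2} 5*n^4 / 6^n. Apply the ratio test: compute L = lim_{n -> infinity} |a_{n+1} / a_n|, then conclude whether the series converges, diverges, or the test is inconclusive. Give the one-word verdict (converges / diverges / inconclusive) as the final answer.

Let a_n denote the general term. Form the ratio a_{n+1}/a_n and simplify:
a_{n+1}/a_n = (n + 1)^4/(6*n^4)
Take the limit as n -> infinity: L = 1/6.
Since L = 1/6 < 1, the ratio test implies the series converges.

converges


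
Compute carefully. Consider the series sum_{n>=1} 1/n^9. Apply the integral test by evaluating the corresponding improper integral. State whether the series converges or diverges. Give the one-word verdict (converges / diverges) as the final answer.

Let f(x) = x^(-9). Then f is positive, continuous, and decreasing on [1, infinity), so the integral test applies.
Compute the improper integral int_{1}^infinity f(x) dx:
  antiderivative F(x) = -1/(8*x^8).
  As x -> infinity, F(x) -> 0 (since p = 9 > 1).
  So int = F(infinity) - F(1) = 0 - (-1/8) = 1/8.
  Finite, so by the integral test, the series converges.

converges


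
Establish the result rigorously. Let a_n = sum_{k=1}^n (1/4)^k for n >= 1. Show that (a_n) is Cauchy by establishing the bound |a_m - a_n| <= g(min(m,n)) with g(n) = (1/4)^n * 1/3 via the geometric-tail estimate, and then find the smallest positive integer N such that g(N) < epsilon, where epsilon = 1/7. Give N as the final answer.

For m > n >= 1: |a_m - a_n| = sum_{k=n+1}^m (1/4)^k < sum_{k=n+1}^infinity (1/4)^k = (1/4)^(n+1) / (1 - 1/4) = (1/4)^n * (1/4) * (4/3) = (1/4)^n * 1/3.
So g(n) = (1/4)^n / 3. Since g(n) -> 0, (a_n) is Cauchy.
Now solve g(N) < 1/7: (1/4)^N / 3 < 1/7 <=> 4^N > 1 / (3 * 1/7) = 7/3.
Check powers of 4: 4^0 = 1 <= 7/3, 4^1 = 4 > 7/3.
So the smallest such N is 1. Check: g(1) = 1/(3 * 4) = 1/12 < 1/7.

1


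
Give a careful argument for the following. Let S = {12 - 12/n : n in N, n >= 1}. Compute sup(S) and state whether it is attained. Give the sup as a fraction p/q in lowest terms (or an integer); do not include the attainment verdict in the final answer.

Analysis:
- Values: 0, 6, 8, 9, ... strictly increasing.
- Minimum is 0 (n=1); inf = 0 (attained).
- 12 - 12/n -> 12 from below; sup = 12, not attained.
Conclusion: sup(S) = 12, not attained in S.

12


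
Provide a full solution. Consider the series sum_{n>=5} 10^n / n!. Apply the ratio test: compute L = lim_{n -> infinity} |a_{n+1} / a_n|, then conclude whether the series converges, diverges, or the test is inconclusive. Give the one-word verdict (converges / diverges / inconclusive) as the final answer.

Let a_n denote the general term. Form the ratio a_{n+1}/a_n and simplify:
a_{n+1}/a_n = 10/(n + 1)
Take the limit as n -> infinity: L = 0.
Since L = 0 < 1, the ratio test implies the series converges.

converges


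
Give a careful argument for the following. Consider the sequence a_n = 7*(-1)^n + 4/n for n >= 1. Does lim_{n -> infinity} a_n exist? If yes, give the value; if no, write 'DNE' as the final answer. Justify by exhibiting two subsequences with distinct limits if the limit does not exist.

Examine the behaviour of a_n along subsequences.
a_{2k} = 7 + 4/(2k) -> 7. a_{2k+1} = -7 + 4/(2k+1) -> -7.
Since these two subsequential limits are 7 and -7, distinct, the full sequence cannot converge (a convergent sequence has all subsequences tending to the same limit). So lim a_n does not exist.

DNE


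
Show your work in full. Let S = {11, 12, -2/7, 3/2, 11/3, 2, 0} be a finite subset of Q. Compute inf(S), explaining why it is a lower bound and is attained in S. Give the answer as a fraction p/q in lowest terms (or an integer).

S is finite, so inf(S) = min(S).
Sorted increasing:
-2/7, 0, 3/2, 2, 11/3, 11, 12
The extremum is -2/7.
For every x in S, x >= -2/7. And -2/7 is in S, so it is attained.
Therefore inf(S) = -2/7.

-2/7


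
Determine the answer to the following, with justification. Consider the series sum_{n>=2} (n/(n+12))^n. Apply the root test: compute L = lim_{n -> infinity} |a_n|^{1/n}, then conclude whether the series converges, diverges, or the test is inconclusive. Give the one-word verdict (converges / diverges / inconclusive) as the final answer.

Let a_n denote the general term. Form |a_n|^(1/n) and simplify:
|a_n|^(1/n) = n/(n + 12)
Take the limit as n -> infinity: L = 1.
Since L = 1, the root test is inconclusive. (In fact a_n = (n/(n+12))^n -> e^(-12) != 0, so the nth-term test shows divergence; but the root test itself gives no conclusion.)

inconclusive


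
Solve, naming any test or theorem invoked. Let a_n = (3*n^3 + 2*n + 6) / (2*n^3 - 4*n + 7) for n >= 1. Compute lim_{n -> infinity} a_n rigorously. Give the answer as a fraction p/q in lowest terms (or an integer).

Divide numerator and denominator by n^3, the highest power:
numerator / n^3 = 3 + 2/n^2 + 6/n^3
denominator / n^3 = 2 - 4/n^2 + 7/n^3
As n -> infinity, all terms of the form c/n^k (k >= 1) tend to 0.
So numerator / n^3 -> 3 and denominator / n^3 -> 2.
Therefore lim a_n = 3/2.

3/2


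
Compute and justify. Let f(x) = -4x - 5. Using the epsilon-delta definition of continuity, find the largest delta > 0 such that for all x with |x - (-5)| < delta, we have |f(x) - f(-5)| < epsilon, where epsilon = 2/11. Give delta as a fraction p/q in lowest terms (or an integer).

We compute f(-5) = -4*(-5) - 5 = 15.
|f(x) - f(-5)| = |-4x - 5 - (15)| = |-4(x - (-5))| = 4|x - (-5)|.
We need 4|x - (-5)| < 2/11, i.e. |x - (-5)| < 2/11 / 4 = 1/22.
So any delta <= 1/22 works. Conversely, if delta > 1/22, then x = -5 + 1/22 satisfies |x - (-5)| = 1/22 < delta but |f(x) - f(-5)| = 4 * 1/22 = 2/11, which is not < 2/11; so no larger delta works.
Hence the largest such delta is 1/22.

1/22


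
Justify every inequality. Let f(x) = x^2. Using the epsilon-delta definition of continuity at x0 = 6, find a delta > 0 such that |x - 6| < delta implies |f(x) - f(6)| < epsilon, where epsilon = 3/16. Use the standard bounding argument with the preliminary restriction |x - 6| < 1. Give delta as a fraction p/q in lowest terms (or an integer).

Factor: |x^2 - (6)^2| = |x - 6| * |x + 6|.
Impose |x - 6| < 1 first. Then |x + 6| = |(x - 6) + 2*(6)| <= |x - 6| + 2*|6| < 1 + 12 = 13.
So |x^2 - (6)^2| < delta * 13.
We need delta * 13 <= 3/16, i.e. delta <= 3/16/13 = 3/208.
Since 3/208 < 1, this is tighter than 1; take delta = 3/208.
So delta = 3/208 works.

3/208


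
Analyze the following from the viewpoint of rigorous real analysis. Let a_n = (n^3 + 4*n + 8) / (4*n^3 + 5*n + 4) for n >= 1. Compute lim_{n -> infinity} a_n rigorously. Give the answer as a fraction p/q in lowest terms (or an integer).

Divide numerator and denominator by n^3, the highest power:
numerator / n^3 = 1 + 4/n^2 + 8/n^3
denominator / n^3 = 4 + 5/n^2 + 4/n^3
As n -> infinity, all terms of the form c/n^k (k >= 1) tend to 0.
So numerator / n^3 -> 1 and denominator / n^3 -> 4.
Therefore lim a_n = 1/4.

1/4


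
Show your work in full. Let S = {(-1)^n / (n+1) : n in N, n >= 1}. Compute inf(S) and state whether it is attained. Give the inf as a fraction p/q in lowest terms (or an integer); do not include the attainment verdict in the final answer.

Analysis:
- Values: -1/2, 1/3, -1/4, 1/5, -1/6, ...
- Positive terms (even n): 1/(2+1), 1/(4+1), ... decreasing -> max = 1/3 (n=2).
- Negative terms (odd n): -1/(1+1), -1/(3+1), ... increasing -> min = -1/2 (n=1).
- So sup = 1/3 (attained at n=2); inf = -1/2 (attained at n=1).
Conclusion: inf(S) = -1/2, attained in S.

-1/2


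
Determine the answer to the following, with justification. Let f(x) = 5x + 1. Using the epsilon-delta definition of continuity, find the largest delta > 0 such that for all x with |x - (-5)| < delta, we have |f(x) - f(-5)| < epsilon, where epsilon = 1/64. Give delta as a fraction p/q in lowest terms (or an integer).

We compute f(-5) = 5*(-5) + 1 = -24.
|f(x) - f(-5)| = |5x + 1 - (-24)| = |5(x - (-5))| = 5|x - (-5)|.
We need 5|x - (-5)| < 1/64, i.e. |x - (-5)| < 1/64 / 5 = 1/320.
So any delta <= 1/320 works. Conversely, if delta > 1/320, then x = -5 + 1/320 satisfies |x - (-5)| = 1/320 < delta but |f(x) - f(-5)| = 5 * 1/320 = 1/64, which is not < 1/64; so no larger delta works.
Hence the largest such delta is 1/320.

1/320


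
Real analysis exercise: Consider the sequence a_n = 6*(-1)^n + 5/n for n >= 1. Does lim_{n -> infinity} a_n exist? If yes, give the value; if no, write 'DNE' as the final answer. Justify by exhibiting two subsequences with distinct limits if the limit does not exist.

Examine the behaviour of a_n along subsequences.
a_{2k} = 6 + 5/(2k) -> 6. a_{2k+1} = -6 + 5/(2k+1) -> -6.
Since these two subsequential limits are 6 and -6, distinct, the full sequence cannot converge (a convergent sequence has all subsequences tending to the same limit). So lim a_n does not exist.

DNE


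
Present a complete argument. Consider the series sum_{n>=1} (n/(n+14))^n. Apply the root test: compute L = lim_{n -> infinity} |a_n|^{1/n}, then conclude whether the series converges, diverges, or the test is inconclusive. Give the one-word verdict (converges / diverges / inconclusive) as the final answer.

Let a_n denote the general term. Form |a_n|^(1/n) and simplify:
|a_n|^(1/n) = n/(n + 14)
Take the limit as n -> infinity: L = 1.
Since L = 1, the root test is inconclusive. (In fact a_n = (n/(n+14))^n -> e^(-14) != 0, so the nth-term test shows divergence; but the root test itself gives no conclusion.)

inconclusive


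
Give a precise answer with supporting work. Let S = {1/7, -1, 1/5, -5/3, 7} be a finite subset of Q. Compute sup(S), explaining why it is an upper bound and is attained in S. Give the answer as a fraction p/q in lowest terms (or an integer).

S is finite, so sup(S) = max(S).
Sorted decreasing:
7, 1/5, 1/7, -1, -5/3
The extremum is 7.
For every x in S, x <= 7. And 7 is in S, so it is attained.
Therefore sup(S) = 7.

7


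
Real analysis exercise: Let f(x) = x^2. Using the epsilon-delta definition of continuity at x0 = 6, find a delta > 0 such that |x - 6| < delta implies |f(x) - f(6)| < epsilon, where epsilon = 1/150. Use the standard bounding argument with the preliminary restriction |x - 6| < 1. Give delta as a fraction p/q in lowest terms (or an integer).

Factor: |x^2 - (6)^2| = |x - 6| * |x + 6|.
Impose |x - 6| < 1 first. Then |x + 6| = |(x - 6) + 2*(6)| <= |x - 6| + 2*|6| < 1 + 12 = 13.
So |x^2 - (6)^2| < delta * 13.
We need delta * 13 <= 1/150, i.e. delta <= 1/150/13 = 1/1950.
Since 1/1950 < 1, this is tighter than 1; take delta = 1/1950.
So delta = 1/1950 works.

1/1950


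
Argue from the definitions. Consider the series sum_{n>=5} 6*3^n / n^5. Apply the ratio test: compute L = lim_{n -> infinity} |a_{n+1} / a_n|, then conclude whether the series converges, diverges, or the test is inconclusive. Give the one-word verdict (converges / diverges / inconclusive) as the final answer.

Let a_n denote the general term. Form the ratio a_{n+1}/a_n and simplify:
a_{n+1}/a_n = 3*n^5/(n + 1)^5
Take the limit as n -> infinity: L = 3.
Since L = 3 > 1 (or L = infinity), the ratio test implies the series diverges.

diverges


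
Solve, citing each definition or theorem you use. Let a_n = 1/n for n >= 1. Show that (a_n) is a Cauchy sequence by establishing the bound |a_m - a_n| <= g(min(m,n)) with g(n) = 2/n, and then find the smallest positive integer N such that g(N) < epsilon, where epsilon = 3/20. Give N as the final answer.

For any m, n >= 1, by the triangle inequality:
|a_m - a_n| = |1/m - 1/n| <= 1/m + 1/n <= 2/min(m,n).
So g(n) = 2/n bounds the Cauchy difference. Since g(n) -> 0, (a_n) is Cauchy.
Now solve g(N) < 3/20: 2/N < 3/20 <=> N > 2 / (3/20) = 40/3.
The smallest integer strictly greater than 40/3 is N = 14.
Check: g(14) = 2/14 = 1/7 < 3/20; g(13) = 2/13 >= 3/20. So N = 14.

14


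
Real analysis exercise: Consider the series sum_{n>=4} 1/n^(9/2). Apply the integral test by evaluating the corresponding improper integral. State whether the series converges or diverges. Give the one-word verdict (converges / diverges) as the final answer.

Let f(x) = x^(-9/2). Then f is positive, continuous, and decreasing on [4, infinity), so the integral test applies.
Compute the improper integral int_{4}^infinity f(x) dx:
  antiderivative F(x) = -2/(7*x^(7/2)).
  As x -> infinity, F(x) -> 0 (since p = 9/2 > 1).
  So int = F(infinity) - F(4) = 0 - (-1/448) = 1/448.
  Finite, so by the integral test, the series converges.

converges


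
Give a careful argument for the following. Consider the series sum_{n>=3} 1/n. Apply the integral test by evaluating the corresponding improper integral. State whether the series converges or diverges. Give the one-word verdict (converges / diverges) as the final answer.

Let f(x) = 1/x. Then f is positive, continuous, and decreasing on [3, infinity), so the integral test applies.
Compute the improper integral int_{3}^infinity f(x) dx:
  antiderivative F(x) = log(x).
  As x -> infinity, log(x) -> infinity.
  So int = infinity - log(3) = infinity. By the integral test, the series diverges.

diverges


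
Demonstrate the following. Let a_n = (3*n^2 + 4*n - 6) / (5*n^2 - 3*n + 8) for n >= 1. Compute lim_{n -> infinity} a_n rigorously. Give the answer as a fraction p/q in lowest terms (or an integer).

Divide numerator and denominator by n^2, the highest power:
numerator / n^2 = 3 + 4/n - 6/n^2
denominator / n^2 = 5 - 3/n + 8/n^2
As n -> infinity, all terms of the form c/n^k (k >= 1) tend to 0.
So numerator / n^2 -> 3 and denominator / n^2 -> 5.
Therefore lim a_n = 3/5.

3/5


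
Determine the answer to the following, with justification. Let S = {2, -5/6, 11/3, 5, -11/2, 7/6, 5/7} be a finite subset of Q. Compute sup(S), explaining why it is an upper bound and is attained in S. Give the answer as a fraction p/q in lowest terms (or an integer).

S is finite, so sup(S) = max(S).
Sorted decreasing:
5, 11/3, 2, 7/6, 5/7, -5/6, -11/2
The extremum is 5.
For every x in S, x <= 5. And 5 is in S, so it is attained.
Therefore sup(S) = 5.

5


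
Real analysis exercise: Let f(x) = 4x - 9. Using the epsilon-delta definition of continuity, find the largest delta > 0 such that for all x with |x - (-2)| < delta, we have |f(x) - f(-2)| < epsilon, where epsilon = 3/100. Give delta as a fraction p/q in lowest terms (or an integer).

We compute f(-2) = 4*(-2) - 9 = -17.
|f(x) - f(-2)| = |4x - 9 - (-17)| = |4(x - (-2))| = 4|x - (-2)|.
We need 4|x - (-2)| < 3/100, i.e. |x - (-2)| < 3/100 / 4 = 3/400.
So any delta <= 3/400 works. Conversely, if delta > 3/400, then x = -2 + 3/400 satisfies |x - (-2)| = 3/400 < delta but |f(x) - f(-2)| = 4 * 3/400 = 3/100, which is not < 3/100; so no larger delta works.
Hence the largest such delta is 3/400.

3/400


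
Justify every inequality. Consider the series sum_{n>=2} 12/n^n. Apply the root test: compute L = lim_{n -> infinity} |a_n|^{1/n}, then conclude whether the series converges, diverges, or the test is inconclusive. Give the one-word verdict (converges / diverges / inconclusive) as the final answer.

Let a_n denote the general term. Form |a_n|^(1/n) and simplify:
|a_n|^(1/n) = 12^(1/n)/n
Take the limit as n -> infinity: L = 0.
Since L = 0 < 1, the root test implies convergence.

converges


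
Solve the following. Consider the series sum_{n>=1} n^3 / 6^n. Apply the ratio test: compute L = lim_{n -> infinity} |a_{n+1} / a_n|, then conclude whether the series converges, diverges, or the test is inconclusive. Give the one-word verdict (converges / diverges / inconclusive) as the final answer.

Let a_n denote the general term. Form the ratio a_{n+1}/a_n and simplify:
a_{n+1}/a_n = (n + 1)^3/(6*n^3)
Take the limit as n -> infinity: L = 1/6.
Since L = 1/6 < 1, the ratio test implies the series converges.

converges


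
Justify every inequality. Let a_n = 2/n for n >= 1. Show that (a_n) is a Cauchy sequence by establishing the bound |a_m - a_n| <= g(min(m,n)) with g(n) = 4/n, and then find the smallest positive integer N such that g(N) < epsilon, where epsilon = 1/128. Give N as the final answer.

For any m, n >= 1, by the triangle inequality:
|a_m - a_n| = |2/m - 2/n| <= 2*1/m + 2*1/n <= 4/min(m,n).
So g(n) = 4/n bounds the Cauchy difference. Since g(n) -> 0, (a_n) is Cauchy.
Now solve g(N) < 1/128: 4/N < 1/128 <=> N > 4 / (1/128) = 512.
The smallest integer strictly greater than 512 is N = 513.
Check: g(513) = 4/513 = 4/513 < 1/128; g(512) = 1/128 >= 1/128. So N = 513.

513


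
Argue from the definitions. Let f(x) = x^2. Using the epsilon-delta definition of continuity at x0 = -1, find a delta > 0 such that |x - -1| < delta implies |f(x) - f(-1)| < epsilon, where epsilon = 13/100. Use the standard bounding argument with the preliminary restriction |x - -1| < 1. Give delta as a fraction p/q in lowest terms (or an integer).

Factor: |x^2 - (-1)^2| = |x - -1| * |x + -1|.
Impose |x - -1| < 1 first. Then |x + -1| = |(x - -1) + 2*(-1)| <= |x - -1| + 2*|-1| < 1 + 2 = 3.
So |x^2 - (-1)^2| < delta * 3.
We need delta * 3 <= 13/100, i.e. delta <= 13/100/3 = 13/300.
Since 13/300 < 1, this is tighter than 1; take delta = 13/300.
So delta = 13/300 works.

13/300
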